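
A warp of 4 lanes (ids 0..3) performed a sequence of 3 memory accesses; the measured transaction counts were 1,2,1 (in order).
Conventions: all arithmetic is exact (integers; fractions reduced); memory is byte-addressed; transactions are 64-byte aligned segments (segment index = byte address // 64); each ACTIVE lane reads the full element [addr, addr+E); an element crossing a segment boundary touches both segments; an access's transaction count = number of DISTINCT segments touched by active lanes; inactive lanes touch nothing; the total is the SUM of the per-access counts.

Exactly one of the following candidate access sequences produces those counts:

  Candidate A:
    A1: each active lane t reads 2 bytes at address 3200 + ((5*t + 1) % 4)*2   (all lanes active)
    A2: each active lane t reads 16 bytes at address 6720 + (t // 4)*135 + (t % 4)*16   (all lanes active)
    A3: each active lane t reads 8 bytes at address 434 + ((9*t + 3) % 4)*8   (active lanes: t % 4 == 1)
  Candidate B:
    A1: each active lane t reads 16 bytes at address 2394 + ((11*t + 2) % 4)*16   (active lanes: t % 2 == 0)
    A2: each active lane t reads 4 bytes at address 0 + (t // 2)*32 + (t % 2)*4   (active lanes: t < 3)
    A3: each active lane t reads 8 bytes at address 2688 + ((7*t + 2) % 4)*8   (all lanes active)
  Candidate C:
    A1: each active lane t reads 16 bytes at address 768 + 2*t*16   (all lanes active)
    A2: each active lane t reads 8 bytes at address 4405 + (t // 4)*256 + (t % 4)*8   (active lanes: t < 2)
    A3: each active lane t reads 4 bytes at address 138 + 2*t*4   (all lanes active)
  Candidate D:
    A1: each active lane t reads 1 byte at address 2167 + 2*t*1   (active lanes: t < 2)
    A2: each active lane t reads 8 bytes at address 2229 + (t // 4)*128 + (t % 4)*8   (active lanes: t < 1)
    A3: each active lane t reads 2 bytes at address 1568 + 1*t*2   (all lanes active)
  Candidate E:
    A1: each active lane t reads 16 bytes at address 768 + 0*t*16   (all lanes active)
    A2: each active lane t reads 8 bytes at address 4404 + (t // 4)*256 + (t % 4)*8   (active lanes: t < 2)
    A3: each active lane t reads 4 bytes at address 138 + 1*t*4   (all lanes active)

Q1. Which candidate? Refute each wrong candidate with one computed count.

A: A2 gives 1 transaction, not 2
B: A1 gives 2 transactions, not 1
C: A1 gives 2 transactions, not 1
D: A2 gives 1 transaction, not 2
E: all counts match (1,2,1)

Answer: E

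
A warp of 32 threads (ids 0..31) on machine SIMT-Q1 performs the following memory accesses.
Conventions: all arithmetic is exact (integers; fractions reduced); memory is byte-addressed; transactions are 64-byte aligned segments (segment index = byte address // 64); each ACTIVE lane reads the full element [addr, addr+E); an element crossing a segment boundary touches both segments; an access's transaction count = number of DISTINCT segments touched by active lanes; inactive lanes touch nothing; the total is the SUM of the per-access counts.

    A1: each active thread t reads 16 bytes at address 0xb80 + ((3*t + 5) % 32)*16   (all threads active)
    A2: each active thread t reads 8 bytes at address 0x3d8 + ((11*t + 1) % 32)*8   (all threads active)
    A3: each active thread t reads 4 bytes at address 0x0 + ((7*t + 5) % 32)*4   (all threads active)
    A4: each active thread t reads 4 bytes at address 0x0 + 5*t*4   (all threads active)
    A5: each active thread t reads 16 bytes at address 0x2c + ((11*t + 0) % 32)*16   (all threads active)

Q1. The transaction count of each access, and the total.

A1: 8 transactions
A2: 5 transactions
A3: 2 transactions
A4: 10 transactions
A5: 9 transactions

Answer: 8,5,2,10,9; total 34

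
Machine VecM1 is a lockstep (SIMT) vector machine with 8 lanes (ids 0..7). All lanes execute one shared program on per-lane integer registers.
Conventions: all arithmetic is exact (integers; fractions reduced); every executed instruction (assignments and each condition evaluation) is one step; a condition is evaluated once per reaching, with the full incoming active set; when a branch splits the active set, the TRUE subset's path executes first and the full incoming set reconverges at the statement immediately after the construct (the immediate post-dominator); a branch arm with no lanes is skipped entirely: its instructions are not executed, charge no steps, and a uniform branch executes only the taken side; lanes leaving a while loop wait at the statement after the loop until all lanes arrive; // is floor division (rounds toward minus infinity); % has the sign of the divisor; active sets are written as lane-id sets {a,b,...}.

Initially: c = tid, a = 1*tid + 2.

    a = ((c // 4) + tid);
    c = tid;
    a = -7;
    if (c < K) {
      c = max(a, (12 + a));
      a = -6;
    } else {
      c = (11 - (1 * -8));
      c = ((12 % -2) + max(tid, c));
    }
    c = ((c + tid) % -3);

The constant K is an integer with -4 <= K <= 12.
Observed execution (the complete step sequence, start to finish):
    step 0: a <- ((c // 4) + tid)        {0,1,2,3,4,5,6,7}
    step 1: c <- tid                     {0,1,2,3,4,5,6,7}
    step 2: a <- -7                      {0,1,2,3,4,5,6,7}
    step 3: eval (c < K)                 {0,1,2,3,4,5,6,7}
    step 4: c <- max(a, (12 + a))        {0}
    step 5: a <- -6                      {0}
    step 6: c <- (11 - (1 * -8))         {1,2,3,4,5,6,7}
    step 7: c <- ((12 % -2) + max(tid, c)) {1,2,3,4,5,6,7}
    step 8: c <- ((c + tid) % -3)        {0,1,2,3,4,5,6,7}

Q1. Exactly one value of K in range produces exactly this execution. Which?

Answer: K = 1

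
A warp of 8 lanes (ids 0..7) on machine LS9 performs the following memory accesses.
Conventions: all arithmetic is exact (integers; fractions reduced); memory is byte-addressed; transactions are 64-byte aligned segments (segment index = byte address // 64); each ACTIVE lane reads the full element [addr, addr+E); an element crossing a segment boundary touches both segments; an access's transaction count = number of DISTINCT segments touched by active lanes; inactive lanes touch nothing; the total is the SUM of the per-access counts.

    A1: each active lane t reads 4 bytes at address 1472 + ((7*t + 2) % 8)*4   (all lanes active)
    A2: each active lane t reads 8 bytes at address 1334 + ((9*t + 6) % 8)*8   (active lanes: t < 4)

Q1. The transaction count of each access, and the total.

A1: 1 transaction
A2: 2 transactions

Answer: 1,2; total 3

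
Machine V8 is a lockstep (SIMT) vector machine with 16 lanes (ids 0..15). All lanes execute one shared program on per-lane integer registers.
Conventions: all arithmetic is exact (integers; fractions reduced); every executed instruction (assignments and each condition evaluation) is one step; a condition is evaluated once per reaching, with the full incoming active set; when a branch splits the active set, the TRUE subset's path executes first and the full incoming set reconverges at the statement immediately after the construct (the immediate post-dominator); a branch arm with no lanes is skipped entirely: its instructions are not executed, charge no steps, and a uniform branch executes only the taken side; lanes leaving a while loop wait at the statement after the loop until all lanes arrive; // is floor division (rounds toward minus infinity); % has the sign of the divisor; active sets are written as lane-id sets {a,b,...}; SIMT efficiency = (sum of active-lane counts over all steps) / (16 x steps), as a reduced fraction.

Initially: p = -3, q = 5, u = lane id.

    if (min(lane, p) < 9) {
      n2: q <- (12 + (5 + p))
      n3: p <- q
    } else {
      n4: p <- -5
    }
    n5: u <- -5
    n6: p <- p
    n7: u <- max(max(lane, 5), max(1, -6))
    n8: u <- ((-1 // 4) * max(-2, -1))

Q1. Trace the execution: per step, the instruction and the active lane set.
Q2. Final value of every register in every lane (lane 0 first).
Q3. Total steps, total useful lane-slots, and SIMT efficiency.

step 0: eval (min(lane, p) < 9)      {0,1,2,3,4,5,6,7,8,9,10,11,12,13,14,15}
step 1: q <- (12 + (5 + p))          {0,1,2,3,4,5,6,7,8,9,10,11,12,13,14,15}
step 2: p <- q                       {0,1,2,3,4,5,6,7,8,9,10,11,12,13,14,15}
step 3: u <- -5                      {0,1,2,3,4,5,6,7,8,9,10,11,12,13,14,15}
step 4: p <- p                       {0,1,2,3,4,5,6,7,8,9,10,11,12,13,14,15}
step 5: u <- max(max(lane, 5), max(1, -6)) {0,1,2,3,4,5,6,7,8,9,10,11,12,13,14,15}
step 6: u <- ((-1 // 4) * max(-2, -1)) {0,1,2,3,4,5,6,7,8,9,10,11,12,13,14,15}

Answer: 7 steps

p: 14,14,14,14,14,14,14,14,14,14,14,14,14,14,14,14
q: 14,14,14,14,14,14,14,14,14,14,14,14,14,14,14,14
u: 1,1,1,1,1,1,1,1,1,1,1,1,1,1,1,1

steps = 7; useful = 112; efficiency = 112/112 = 1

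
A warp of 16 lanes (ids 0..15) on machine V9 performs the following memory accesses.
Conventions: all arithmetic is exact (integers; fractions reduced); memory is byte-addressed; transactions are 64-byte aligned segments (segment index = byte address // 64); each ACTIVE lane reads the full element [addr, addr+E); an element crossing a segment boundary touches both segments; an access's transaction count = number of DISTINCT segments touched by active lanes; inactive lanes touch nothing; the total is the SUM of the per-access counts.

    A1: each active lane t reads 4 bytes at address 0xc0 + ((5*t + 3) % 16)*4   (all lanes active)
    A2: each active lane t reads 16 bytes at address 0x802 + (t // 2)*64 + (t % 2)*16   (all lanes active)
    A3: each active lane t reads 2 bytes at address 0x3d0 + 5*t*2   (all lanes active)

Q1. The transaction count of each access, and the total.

A1: 1 transaction
A2: 8 transactions
A3: 3 transactions

Answer: 1,8,3; total 12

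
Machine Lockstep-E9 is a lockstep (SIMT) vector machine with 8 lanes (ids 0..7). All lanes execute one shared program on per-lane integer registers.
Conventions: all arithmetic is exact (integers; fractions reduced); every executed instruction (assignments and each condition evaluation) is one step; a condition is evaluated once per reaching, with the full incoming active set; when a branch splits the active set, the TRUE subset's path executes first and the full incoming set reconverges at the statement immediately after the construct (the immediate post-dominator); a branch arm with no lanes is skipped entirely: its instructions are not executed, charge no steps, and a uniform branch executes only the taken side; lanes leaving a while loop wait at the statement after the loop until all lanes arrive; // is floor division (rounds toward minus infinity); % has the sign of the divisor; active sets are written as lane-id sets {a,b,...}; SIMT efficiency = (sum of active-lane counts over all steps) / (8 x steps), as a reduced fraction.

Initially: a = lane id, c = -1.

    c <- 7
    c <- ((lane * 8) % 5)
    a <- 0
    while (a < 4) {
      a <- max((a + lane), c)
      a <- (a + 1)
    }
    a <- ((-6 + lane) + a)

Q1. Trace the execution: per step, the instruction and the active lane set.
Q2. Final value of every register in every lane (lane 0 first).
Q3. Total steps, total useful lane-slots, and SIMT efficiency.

step 0: c <- 7                       {0,1,2,3,4,5,6,7}
step 1: c <- ((lane * 8) % 5)        {0,1,2,3,4,5,6,7}
step 2: a <- 0                       {0,1,2,3,4,5,6,7}
step 3: eval (a < 4)                 {0,1,2,3,4,5,6,7}
step 4: a <- max((a + lane), c)      {0,1,2,3,4,5,6,7}
step 5: a <- (a + 1)                 {0,1,2,3,4,5,6,7}
step 6: eval (a < 4)                 {0,1,2,3,4,5,6,7}
step 7: a <- max((a + lane), c)      {0,2}
step 8: a <- (a + 1)                 {0,2}
step 9: eval (a < 4)                 {0,2}
step 10: a <- max((a + lane), c)      {0}
step 11: a <- (a + 1)                 {0}
step 12: eval (a < 4)                 {0}
step 13: a <- max((a + lane), c)      {0}
step 14: a <- (a + 1)                 {0}
step 15: eval (a < 4)                 {0}
step 16: a <- ((-6 + lane) + a)       {0,1,2,3,4,5,6,7}

Answer: 17 steps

a: -2,-1,2,2,3,5,7,9
c: 0,3,1,4,2,0,3,1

steps = 17; useful = 76; efficiency = 76/136 = 19/34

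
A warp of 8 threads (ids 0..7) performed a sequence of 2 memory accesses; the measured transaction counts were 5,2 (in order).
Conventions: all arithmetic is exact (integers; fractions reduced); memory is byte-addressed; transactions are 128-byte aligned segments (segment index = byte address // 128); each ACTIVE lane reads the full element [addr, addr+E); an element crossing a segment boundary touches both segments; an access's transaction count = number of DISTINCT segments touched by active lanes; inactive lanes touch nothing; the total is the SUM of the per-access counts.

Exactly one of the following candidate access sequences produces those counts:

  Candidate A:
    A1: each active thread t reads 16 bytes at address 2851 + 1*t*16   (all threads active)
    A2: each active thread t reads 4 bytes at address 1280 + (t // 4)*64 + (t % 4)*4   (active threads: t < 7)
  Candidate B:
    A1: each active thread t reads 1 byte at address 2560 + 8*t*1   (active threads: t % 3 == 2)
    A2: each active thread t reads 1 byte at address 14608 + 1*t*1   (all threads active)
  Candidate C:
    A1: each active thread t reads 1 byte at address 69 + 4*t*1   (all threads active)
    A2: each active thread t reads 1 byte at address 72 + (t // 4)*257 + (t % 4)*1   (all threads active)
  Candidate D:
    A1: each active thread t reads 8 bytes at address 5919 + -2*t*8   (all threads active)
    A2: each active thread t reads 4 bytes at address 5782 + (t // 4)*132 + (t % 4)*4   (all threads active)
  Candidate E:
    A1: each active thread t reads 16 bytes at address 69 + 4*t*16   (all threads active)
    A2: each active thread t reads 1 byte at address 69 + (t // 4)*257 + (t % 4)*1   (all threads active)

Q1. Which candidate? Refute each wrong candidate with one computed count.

A: A1 gives 2 transactions, not 5
B: A1 gives 1 transaction, not 5
C: A1 gives 1 transaction, not 5
D: A1 gives 2 transactions, not 5
E: all counts match (5,2)

Answer: E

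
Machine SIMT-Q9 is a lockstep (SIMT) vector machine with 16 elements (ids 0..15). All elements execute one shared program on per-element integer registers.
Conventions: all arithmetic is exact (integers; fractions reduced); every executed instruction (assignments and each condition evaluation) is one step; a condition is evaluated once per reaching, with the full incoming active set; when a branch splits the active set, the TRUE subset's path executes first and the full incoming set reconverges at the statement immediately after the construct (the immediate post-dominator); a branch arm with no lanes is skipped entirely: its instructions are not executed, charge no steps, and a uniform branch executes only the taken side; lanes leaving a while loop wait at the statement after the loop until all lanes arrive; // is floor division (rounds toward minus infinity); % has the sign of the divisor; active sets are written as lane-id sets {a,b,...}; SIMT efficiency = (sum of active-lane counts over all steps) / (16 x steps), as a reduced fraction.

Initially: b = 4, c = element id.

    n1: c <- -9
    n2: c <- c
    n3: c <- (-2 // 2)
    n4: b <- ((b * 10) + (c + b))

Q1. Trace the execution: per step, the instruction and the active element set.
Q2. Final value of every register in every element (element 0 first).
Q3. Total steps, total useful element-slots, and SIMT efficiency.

step 0: c <- -9                      {0,1,2,3,4,5,6,7,8,9,10,11,12,13,14,15}
step 1: c <- c                       {0,1,2,3,4,5,6,7,8,9,10,11,12,13,14,15}
step 2: c <- (-2 // 2)               {0,1,2,3,4,5,6,7,8,9,10,11,12,13,14,15}
step 3: b <- ((b * 10) + (c + b))    {0,1,2,3,4,5,6,7,8,9,10,11,12,13,14,15}

Answer: 4 steps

b: 43,43,43,43,43,43,43,43,43,43,43,43,43,43,43,43
c: -1,-1,-1,-1,-1,-1,-1,-1,-1,-1,-1,-1,-1,-1,-1,-1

steps = 4; useful = 64; efficiency = 64/64 = 1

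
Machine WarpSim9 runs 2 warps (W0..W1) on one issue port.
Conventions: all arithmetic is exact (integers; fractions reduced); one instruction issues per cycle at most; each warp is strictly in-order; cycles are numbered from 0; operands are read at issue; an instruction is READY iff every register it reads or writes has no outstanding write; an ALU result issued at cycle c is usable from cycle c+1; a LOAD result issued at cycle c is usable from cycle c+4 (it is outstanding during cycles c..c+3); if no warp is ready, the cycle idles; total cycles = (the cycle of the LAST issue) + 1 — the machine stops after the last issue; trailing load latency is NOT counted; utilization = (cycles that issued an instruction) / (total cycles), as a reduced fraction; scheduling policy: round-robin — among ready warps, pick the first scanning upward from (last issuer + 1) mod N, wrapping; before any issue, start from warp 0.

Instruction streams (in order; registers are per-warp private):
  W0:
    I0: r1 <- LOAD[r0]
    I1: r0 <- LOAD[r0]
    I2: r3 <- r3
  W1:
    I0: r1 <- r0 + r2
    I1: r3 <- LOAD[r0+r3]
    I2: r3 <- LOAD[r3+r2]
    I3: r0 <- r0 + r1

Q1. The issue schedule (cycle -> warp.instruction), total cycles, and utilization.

cycle 0: W0.I0
cycle 1: W1.I0
cycle 2: W0.I1
cycle 3: W1.I1
cycle 4: W0.I2
cycle 5: idle
cycle 6: idle
cycle 7: W1.I2
cycle 8: W1.I3

Answer: 9 cycles, utilization 7/9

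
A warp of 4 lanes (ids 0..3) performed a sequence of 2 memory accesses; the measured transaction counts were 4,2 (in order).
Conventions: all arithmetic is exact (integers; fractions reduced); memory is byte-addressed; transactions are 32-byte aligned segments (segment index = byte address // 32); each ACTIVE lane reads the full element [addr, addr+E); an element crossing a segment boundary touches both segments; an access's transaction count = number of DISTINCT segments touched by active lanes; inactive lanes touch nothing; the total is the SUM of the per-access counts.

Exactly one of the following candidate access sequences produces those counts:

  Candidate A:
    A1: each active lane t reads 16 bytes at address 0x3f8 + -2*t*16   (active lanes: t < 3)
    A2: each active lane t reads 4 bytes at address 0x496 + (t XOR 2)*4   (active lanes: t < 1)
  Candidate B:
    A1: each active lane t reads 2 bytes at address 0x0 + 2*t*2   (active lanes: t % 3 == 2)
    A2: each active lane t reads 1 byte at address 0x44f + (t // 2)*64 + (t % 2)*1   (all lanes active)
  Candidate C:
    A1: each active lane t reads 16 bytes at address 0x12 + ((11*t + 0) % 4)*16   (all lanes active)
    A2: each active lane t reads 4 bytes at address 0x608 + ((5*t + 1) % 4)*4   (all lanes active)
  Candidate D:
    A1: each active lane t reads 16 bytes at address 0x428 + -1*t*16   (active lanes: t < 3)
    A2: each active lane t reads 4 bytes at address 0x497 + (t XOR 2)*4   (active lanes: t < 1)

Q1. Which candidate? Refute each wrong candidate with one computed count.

B: A1 gives 1 transaction, not 4
C: A1 gives 3 transactions, not 4
D: A1 gives 2 transactions, not 4
A: all counts match (4,2)

Answer: A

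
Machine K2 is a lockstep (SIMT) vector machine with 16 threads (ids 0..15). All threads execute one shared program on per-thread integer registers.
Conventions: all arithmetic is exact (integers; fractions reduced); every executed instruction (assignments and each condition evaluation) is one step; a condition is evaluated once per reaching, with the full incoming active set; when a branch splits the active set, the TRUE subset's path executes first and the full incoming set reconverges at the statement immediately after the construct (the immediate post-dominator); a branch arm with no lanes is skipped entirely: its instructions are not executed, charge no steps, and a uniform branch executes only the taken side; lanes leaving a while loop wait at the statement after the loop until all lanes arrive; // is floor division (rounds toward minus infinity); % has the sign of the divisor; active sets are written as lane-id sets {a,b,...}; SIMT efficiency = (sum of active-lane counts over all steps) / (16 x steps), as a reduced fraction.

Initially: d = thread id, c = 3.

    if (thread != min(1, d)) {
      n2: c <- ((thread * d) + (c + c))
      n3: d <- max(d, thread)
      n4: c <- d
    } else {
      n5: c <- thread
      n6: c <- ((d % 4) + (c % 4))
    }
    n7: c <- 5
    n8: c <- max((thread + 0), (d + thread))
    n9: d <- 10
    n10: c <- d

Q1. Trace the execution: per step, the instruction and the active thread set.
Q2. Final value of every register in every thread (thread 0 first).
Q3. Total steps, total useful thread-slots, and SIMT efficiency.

step 0: eval (thread != min(1, d))   {0,1,2,3,4,5,6,7,8,9,10,11,12,13,14,15}
step 1: c <- ((thread * d) + (c + c)) {2,3,4,5,6,7,8,9,10,11,12,13,14,15}
step 2: d <- max(d, thread)          {2,3,4,5,6,7,8,9,10,11,12,13,14,15}
step 3: c <- d                       {2,3,4,5,6,7,8,9,10,11,12,13,14,15}
step 4: c <- thread                  {0,1}
step 5: c <- ((d % 4) + (c % 4))     {0,1}
step 6: c <- 5                       {0,1,2,3,4,5,6,7,8,9,10,11,12,13,14,15}
step 7: c <- max((thread + 0), (d + thread)) {0,1,2,3,4,5,6,7,8,9,10,11,12,13,14,15}
step 8: d <- 10                      {0,1,2,3,4,5,6,7,8,9,10,11,12,13,14,15}
step 9: c <- d                       {0,1,2,3,4,5,6,7,8,9,10,11,12,13,14,15}

Answer: 10 steps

d: 10,10,10,10,10,10,10,10,10,10,10,10,10,10,10,10
c: 10,10,10,10,10,10,10,10,10,10,10,10,10,10,10,10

steps = 10; useful = 126; efficiency = 126/160 = 63/80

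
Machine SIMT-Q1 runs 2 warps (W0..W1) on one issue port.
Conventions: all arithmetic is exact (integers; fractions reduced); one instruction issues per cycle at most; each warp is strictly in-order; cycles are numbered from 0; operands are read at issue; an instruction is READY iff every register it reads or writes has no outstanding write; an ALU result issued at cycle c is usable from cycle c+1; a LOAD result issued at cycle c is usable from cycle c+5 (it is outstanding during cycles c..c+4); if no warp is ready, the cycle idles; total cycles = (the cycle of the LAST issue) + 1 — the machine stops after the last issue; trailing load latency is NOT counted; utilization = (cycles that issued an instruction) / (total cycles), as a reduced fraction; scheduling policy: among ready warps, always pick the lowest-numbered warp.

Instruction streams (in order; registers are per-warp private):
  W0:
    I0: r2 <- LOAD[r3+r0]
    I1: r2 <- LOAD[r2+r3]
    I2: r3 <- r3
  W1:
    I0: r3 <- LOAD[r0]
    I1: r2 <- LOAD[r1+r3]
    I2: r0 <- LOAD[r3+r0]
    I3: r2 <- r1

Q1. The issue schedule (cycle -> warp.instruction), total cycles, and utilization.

cycle 0: W0.I0
cycle 1: W1.I0
cycle 2: idle
cycle 3: idle
cycle 4: idle
cycle 5: W0.I1
cycle 6: W0.I2
cycle 7: W1.I1
cycle 8: W1.I2
cycle 9: idle
cycle 10: idle
cycle 11: idle
cycle 12: W1.I3

Answer: 13 cycles, utilization 7/13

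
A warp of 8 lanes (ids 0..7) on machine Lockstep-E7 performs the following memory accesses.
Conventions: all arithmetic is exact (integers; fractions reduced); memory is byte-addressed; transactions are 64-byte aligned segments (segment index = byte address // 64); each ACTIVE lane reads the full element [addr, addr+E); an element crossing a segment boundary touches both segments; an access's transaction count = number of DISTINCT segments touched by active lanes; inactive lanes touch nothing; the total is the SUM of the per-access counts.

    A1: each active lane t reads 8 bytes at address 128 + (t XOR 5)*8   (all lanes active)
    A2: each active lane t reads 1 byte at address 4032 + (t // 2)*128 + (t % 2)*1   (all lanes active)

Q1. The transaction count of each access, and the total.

A1: 1 transaction
A2: 4 transactions

Answer: 1,4; total 5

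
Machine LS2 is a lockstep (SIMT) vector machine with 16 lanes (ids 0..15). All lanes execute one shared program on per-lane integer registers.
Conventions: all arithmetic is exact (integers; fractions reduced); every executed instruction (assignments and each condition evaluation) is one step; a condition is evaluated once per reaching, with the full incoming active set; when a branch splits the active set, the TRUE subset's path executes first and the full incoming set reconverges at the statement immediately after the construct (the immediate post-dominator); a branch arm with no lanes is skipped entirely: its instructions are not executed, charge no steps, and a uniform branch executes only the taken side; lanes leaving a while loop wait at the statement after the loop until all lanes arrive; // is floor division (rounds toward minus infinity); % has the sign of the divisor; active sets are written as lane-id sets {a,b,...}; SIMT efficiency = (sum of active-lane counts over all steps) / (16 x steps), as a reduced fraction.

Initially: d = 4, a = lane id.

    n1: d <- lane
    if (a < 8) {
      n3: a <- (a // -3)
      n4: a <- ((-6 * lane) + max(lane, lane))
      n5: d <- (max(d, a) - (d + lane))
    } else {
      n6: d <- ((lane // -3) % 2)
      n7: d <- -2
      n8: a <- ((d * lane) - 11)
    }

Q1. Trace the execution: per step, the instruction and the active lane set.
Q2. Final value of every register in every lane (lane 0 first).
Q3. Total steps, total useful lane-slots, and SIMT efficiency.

step 0: d <- lane                    {0,1,2,3,4,5,6,7,8,9,10,11,12,13,14,15}
step 1: eval (a < 8)                 {0,1,2,3,4,5,6,7,8,9,10,11,12,13,14,15}
step 2: a <- (a // -3)               {0,1,2,3,4,5,6,7}
step 3: a <- ((-6 * lane) + max(lane, lane)) {0,1,2,3,4,5,6,7}
step 4: d <- (max(d, a) - (d + lane)) {0,1,2,3,4,5,6,7}
step 5: d <- ((lane // -3) % 2)      {8,9,10,11,12,13,14,15}
step 6: d <- -2                      {8,9,10,11,12,13,14,15}
step 7: a <- ((d * lane) - 11)       {8,9,10,11,12,13,14,15}

Answer: 8 steps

d: 0,-1,-2,-3,-4,-5,-6,-7,-2,-2,-2,-2,-2,-2,-2,-2
a: 0,-5,-10,-15,-20,-25,-30,-35,-27,-29,-31,-33,-35,-37,-39,-41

steps = 8; useful = 80; efficiency = 80/128 = 5/8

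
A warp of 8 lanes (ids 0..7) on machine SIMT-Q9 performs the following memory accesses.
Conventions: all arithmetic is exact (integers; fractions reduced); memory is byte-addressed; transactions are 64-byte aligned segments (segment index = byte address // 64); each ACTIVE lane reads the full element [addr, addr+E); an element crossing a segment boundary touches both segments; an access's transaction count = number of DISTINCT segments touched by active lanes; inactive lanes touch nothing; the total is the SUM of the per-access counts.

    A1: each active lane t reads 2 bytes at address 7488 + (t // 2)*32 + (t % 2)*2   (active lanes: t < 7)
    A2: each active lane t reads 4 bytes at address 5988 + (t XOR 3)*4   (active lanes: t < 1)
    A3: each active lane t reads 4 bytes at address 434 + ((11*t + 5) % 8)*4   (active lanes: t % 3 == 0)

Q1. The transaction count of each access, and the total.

A1: 2 transactions
A2: 1 transaction
A3: 1 transaction

Answer: 2,1,1; total 4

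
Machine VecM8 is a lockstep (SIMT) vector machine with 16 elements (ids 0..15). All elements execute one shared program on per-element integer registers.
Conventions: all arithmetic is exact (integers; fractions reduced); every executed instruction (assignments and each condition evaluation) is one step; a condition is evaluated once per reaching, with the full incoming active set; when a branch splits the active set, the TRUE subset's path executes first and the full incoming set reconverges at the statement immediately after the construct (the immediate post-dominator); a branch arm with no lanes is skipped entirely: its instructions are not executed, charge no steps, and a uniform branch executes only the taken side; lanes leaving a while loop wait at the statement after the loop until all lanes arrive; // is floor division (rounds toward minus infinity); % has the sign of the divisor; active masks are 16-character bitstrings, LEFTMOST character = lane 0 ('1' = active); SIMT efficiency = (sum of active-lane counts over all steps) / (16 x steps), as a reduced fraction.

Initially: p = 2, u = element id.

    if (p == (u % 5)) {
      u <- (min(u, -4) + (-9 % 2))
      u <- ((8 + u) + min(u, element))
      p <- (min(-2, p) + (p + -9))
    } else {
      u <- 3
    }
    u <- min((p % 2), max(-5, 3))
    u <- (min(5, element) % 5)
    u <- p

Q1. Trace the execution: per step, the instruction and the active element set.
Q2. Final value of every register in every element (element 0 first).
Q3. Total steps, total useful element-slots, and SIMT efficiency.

step 0: eval (p == (u % 5))          1111111111111111
step 1: u <- (min(u, -4) + (-9 % 2)) 0010000100001000
step 2: u <- ((8 + u) + min(u, element)) 0010000100001000
step 3: p <- (min(-2, p) + (p + -9)) 0010000100001000
step 4: u <- 3                       1101111011110111
step 5: u <- min((p % 2), max(-5, 3)) 1111111111111111
step 6: u <- (min(5, element) % 5)   1111111111111111
step 7: u <- p                       1111111111111111

Answer: 8 steps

p: 2,2,-9,2,2,2,2,-9,2,2,2,2,-9,2,2,2
u: 2,2,-9,2,2,2,2,-9,2,2,2,2,-9,2,2,2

steps = 8; useful = 86; efficiency = 86/128 = 43/64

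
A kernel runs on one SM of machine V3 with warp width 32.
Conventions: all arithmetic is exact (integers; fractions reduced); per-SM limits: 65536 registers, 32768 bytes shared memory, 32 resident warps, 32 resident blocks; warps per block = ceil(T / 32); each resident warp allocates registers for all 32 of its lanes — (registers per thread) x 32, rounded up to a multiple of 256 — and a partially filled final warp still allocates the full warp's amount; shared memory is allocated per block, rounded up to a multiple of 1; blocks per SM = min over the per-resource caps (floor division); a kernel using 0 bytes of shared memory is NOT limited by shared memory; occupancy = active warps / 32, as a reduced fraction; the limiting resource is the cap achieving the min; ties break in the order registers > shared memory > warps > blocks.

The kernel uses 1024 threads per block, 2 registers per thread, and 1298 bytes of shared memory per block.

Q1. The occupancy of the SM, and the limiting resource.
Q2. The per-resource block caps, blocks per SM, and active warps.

Answer: occupancy 1, limited by warps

registers: 8 blocks
shared memory: 25 blocks
warps: 1 block
blocks: 32 blocks

Answer: 1 block, 32 active warps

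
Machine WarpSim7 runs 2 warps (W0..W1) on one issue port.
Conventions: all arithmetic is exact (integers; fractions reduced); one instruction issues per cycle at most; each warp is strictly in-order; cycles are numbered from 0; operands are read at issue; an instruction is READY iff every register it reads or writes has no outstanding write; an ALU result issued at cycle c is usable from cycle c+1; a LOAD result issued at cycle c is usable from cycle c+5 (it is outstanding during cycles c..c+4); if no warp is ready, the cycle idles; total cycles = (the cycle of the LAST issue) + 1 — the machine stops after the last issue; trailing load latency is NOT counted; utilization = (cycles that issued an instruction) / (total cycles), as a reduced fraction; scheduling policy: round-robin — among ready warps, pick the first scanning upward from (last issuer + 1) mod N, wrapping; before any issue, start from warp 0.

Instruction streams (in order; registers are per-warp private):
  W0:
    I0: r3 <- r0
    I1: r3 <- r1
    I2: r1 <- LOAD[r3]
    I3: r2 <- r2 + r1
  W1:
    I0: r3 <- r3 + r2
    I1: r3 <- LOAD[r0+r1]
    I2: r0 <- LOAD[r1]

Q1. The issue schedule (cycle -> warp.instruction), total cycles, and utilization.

cycle 0: W0.I0
cycle 1: W1.I0
cycle 2: W0.I1
cycle 3: W1.I1
cycle 4: W0.I2
cycle 5: W1.I2
cycle 6: idle
cycle 7: idle
cycle 8: idle
cycle 9: W0.I3

Answer: 10 cycles, utilization 7/10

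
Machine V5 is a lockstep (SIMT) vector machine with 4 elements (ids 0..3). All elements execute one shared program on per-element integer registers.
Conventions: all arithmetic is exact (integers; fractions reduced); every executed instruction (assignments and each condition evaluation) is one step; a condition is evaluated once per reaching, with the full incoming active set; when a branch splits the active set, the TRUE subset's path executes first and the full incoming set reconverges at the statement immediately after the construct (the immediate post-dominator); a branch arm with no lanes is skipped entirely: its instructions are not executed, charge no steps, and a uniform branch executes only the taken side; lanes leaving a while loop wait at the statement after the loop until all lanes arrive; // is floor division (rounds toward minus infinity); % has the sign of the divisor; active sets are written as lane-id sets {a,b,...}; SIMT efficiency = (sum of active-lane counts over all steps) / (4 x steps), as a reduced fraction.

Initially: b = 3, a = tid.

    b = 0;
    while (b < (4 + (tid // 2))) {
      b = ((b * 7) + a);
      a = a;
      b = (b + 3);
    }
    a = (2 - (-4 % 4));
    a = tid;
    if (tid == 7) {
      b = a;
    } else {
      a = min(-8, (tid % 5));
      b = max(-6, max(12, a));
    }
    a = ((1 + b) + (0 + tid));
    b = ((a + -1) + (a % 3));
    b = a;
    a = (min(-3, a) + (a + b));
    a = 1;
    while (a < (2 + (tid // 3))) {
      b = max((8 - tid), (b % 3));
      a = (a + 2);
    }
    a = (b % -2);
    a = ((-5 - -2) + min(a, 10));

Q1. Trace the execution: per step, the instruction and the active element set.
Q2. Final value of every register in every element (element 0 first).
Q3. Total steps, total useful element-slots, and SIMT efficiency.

step 0: b <- 0                       {0,1,2,3}
step 1: eval (b < (4 + (tid // 2)))  {0,1,2,3}
step 2: b <- ((b * 7) + a)           {0,1,2,3}
step 3: a <- a                       {0,1,2,3}
step 4: b <- (b + 3)                 {0,1,2,3}
step 5: eval (b < (4 + (tid // 2)))  {0,1,2,3}
step 6: b <- ((b * 7) + a)           {0}
step 7: a <- a                       {0}
step 8: b <- (b + 3)                 {0}
step 9: eval (b < (4 + (tid // 2)))  {0}
step 10: a <- (2 - (-4 % 4))          {0,1,2,3}
step 11: a <- tid                     {0,1,2,3}
step 12: eval (tid == 7)              {0,1,2,3}
step 13: a <- min(-8, (tid % 5))      {0,1,2,3}
step 14: b <- max(-6, max(12, a))     {0,1,2,3}
step 15: a <- ((1 + b) + (0 + tid))   {0,1,2,3}
step 16: b <- ((a + -1) + (a % 3))    {0,1,2,3}
step 17: b <- a                       {0,1,2,3}
step 18: a <- (min(-3, a) + (a + b))  {0,1,2,3}
step 19: a <- 1                       {0,1,2,3}
step 20: eval (a < (2 + (tid // 3)))  {0,1,2,3}
step 21: b <- max((8 - tid), (b % 3)) {0,1,2,3}
step 22: a <- (a + 2)                 {0,1,2,3}
step 23: eval (a < (2 + (tid // 3)))  {0,1,2,3}
step 24: a <- (b % -2)                {0,1,2,3}
step 25: a <- ((-5 - -2) + min(a, 10)) {0,1,2,3}

Answer: 26 steps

b: 8,7,6,5
a: -3,-4,-3,-4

steps = 26; useful = 92; efficiency = 92/104 = 23/26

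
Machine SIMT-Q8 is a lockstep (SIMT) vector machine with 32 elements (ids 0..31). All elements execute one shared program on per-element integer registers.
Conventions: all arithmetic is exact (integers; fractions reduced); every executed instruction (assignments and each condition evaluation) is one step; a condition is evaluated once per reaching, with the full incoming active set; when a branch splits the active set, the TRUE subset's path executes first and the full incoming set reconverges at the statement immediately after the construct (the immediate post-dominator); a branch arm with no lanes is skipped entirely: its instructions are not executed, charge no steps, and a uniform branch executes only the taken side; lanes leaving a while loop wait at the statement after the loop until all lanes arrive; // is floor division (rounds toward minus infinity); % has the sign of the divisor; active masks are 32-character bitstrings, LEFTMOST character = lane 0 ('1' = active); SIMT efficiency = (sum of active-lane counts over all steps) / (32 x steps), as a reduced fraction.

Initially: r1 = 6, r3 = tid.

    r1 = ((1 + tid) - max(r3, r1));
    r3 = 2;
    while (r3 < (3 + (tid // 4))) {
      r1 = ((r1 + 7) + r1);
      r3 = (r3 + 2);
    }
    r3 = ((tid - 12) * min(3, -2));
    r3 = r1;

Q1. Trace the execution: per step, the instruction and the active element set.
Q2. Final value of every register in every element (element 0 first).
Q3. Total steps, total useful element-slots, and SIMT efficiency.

step 0: r1 <- ((1 + tid) - max(r3, r1)) 11111111111111111111111111111111
step 1: r3 <- 2                      11111111111111111111111111111111
step 2: eval (r3 < (3 + (tid // 4))) 11111111111111111111111111111111
step 3: r1 <- ((r1 + 7) + r1)        11111111111111111111111111111111
step 4: r3 <- (r3 + 2)               11111111111111111111111111111111
step 5: eval (r3 < (3 + (tid // 4))) 11111111111111111111111111111111
step 6: r1 <- ((r1 + 7) + r1)        00000000111111111111111111111111
step 7: r3 <- (r3 + 2)               00000000111111111111111111111111
step 8: eval (r3 < (3 + (tid // 4))) 00000000111111111111111111111111
step 9: r1 <- ((r1 + 7) + r1)        00000000000000001111111111111111
step 10: r3 <- (r3 + 2)               00000000000000001111111111111111
step 11: eval (r3 < (3 + (tid // 4))) 00000000000000001111111111111111
step 12: r1 <- ((r1 + 7) + r1)        00000000000000000000000011111111
step 13: r3 <- (r3 + 2)               00000000000000000000000011111111
step 14: eval (r3 < (3 + (tid // 4))) 00000000000000000000000011111111
step 15: r3 <- ((tid - 12) * min(3, -2)) 11111111111111111111111111111111
step 16: r3 <- r1                     11111111111111111111111111111111

Answer: 17 steps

r1: -3,-1,1,3,5,7,9,9,25,25,25,25,25,25,25,25,57,57,57,57,57,57,57,57,121,121,121,121,121,121,121,121
r3: -3,-1,1,3,5,7,9,9,25,25,25,25,25,25,25,25,57,57,57,57,57,57,57,57,121,121,121,121,121,121,121,121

steps = 17; useful = 400; efficiency = 400/544 = 25/34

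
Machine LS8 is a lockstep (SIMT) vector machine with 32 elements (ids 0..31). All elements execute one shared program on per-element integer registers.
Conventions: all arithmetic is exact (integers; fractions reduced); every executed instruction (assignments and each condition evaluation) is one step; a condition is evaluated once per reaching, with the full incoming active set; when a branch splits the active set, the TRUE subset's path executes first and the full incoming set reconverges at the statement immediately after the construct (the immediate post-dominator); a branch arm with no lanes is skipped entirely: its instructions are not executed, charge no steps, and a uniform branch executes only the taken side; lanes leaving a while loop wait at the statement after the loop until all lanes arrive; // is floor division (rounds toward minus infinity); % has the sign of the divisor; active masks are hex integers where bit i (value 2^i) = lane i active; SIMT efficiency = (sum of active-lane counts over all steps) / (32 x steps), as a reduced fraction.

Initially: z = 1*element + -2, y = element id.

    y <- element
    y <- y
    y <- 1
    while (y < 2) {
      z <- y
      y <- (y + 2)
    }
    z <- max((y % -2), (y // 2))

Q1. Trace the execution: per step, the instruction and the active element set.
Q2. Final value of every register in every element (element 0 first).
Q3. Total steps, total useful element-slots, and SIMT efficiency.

step 0: y <- element                 0xffffffff
step 1: y <- y                       0xffffffff
step 2: y <- 1                       0xffffffff
step 3: eval (y < 2)                 0xffffffff
step 4: z <- y                       0xffffffff
step 5: y <- (y + 2)                 0xffffffff
step 6: eval (y < 2)                 0xffffffff
step 7: z <- max((y % -2), (y // 2)) 0xffffffff

Answer: 8 steps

z: 1,1,1,1,1,1,1,1,1,1,1,1,1,1,1,1,1,1,1,1,1,1,1,1,1,1,1,1,1,1,1,1
y: 3,3,3,3,3,3,3,3,3,3,3,3,3,3,3,3,3,3,3,3,3,3,3,3,3,3,3,3,3,3,3,3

steps = 8; useful = 256; efficiency = 256/256 = 1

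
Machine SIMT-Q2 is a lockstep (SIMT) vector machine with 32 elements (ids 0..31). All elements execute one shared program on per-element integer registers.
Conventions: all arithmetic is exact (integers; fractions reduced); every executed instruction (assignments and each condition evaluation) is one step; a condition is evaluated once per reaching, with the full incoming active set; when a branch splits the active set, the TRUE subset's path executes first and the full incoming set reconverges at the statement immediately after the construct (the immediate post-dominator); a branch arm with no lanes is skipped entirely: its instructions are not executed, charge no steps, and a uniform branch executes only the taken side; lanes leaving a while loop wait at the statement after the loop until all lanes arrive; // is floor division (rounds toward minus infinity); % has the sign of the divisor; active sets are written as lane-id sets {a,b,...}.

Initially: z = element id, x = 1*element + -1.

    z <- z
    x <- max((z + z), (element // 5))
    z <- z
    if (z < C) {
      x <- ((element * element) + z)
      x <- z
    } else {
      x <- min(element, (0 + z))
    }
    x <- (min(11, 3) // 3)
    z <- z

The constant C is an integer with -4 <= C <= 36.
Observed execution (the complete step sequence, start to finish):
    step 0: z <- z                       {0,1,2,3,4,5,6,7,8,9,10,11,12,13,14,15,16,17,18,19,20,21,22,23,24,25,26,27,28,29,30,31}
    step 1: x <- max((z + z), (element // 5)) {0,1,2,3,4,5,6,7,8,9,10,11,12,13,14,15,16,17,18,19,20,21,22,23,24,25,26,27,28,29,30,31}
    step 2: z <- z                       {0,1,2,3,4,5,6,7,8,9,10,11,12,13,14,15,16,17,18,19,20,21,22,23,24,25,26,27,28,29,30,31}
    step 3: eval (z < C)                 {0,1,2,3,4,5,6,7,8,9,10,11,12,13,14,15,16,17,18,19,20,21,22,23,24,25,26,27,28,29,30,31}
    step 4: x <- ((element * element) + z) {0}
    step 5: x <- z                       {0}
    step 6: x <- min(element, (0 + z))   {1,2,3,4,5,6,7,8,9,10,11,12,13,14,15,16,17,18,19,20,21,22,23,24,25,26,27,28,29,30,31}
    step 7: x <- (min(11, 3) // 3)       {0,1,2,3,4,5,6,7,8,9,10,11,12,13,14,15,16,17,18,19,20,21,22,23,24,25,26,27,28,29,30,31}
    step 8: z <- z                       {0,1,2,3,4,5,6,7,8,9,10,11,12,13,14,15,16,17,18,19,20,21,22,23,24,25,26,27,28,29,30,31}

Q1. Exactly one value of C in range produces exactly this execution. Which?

Answer: C = 1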